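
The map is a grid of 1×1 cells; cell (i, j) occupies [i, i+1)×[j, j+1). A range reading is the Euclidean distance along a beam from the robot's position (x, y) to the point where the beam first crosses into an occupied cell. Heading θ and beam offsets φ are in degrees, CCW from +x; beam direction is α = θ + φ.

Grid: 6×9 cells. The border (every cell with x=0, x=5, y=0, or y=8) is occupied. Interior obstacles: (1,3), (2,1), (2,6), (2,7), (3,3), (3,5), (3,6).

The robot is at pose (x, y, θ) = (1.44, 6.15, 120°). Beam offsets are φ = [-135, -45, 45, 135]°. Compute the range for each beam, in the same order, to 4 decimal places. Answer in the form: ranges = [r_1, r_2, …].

ranges = [1.6150, 1.9153, 0.4555, 1.7000]

beam 1: φ=-135°, α=345°
  cosα=0.9659 sinα=-0.2588 | (1,6) | tMaxX 0.5798 tMaxY 0.5796 | tΔX 1.0353 tΔY 3.8637
    t=0.5796 [y] (1,5)
    t=0.5798 [x] (2,5)
    t=1.6150 [x] (3,5) — stop
  → r_1 = 1.6150
beam 2: φ=-45°, α=75°
  cosα=0.2588 sinα=0.9659 | (1,6) | tMaxX 2.1637 tMaxY 0.8800 | tΔX 3.8637 tΔY 1.0353
    t=0.8800 [y] (1,7)
    t=1.9153 [y] (1,8) — stop
  → r_2 = 1.9153
beam 3: φ=45°, α=165°
  cosα=-0.9659 sinα=0.2588 | (1,6) | tMaxX 0.4555 tMaxY 3.2841 | tΔX 1.0353 tΔY 3.8637
    t=0.4555 [x] (0,6) — stop
  → r_3 = 0.4555
beam 4: φ=135°, α=255°
  cosα=-0.2588 sinα=-0.9659 | (1,6) | tMaxX 1.7000 tMaxY 0.1553 | tΔX 3.8637 tΔY 1.0353
    t=0.1553 [y] (1,5)
    t=1.1906 [y] (1,4)
    t=1.7000 [x] (0,4) — stop
  → r_4 = 1.7000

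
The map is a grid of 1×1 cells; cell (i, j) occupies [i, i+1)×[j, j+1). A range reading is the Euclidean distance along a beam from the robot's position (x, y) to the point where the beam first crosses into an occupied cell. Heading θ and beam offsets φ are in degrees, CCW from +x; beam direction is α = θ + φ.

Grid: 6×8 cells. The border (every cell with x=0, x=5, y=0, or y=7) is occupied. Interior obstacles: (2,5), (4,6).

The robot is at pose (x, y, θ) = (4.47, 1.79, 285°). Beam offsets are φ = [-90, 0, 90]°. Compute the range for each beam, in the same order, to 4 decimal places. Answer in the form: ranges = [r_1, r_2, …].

ranges = [3.0523, 0.8179, 0.5487]

beam 1: φ=-90°, α=195°
  direction (-0.9659, -0.2588); cell (4,1); t to first gridline: x 0.4866, y 3.0523 (then +1.0353 / +3.8637)
    (3,1) via x @ 0.4866
    (2,1) via x @ 1.5219
    (1,1) via x @ 2.5571
    (1,0) via y @ 3.0523  # hit
  → r_1 = 3.0523
beam 2: φ=0°, α=285°
  direction (0.2588, -0.9659); cell (4,1); t to first gridline: x 2.0478, y 0.8179 (then +3.8637 / +1.0353)
    (4,0) via y @ 0.8179  # hit
  → r_2 = 0.8179
beam 3: φ=90°, α=15°
  direction (0.9659, 0.2588); cell (4,1); t to first gridline: x 0.5487, y 0.8114 (then +1.0353 / +3.8637)
    (5,1) via x @ 0.5487  # hit
  → r_3 = 0.5487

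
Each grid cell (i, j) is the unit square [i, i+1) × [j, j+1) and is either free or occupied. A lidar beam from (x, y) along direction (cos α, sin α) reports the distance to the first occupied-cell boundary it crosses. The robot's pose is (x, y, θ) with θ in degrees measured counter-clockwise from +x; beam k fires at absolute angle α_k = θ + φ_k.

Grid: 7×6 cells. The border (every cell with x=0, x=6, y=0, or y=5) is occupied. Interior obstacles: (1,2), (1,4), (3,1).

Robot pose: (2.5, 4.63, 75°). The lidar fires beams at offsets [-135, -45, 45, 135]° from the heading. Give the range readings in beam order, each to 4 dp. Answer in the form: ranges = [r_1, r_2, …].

beam 1: φ=-135°, α=300°
  direction (0.5000, -0.8660); cell (2,4); t to first gridline: x 1.0000, y 0.7275 (then +2.0000 / +1.1547)
    (2,3) via y @ 0.7275
    (3,3) via x @ 1.0000
    (3,2) via y @ 1.8822
    (4,2) via x @ 3.0000
    (4,1) via y @ 3.0369
    (4,0) via y @ 4.1916  # hit
  → r_1 = 4.1916
beam 2: φ=-45°, α=30°
  direction (0.8660, 0.5000); cell (2,4); t to first gridline: x 0.5774, y 0.7400 (then +1.1547 / +2.0000)
    (3,4) via x @ 0.5774
    (3,5) via y @ 0.7400  # hit
  → r_2 = 0.7400
beam 3: φ=45°, α=120°
  direction (-0.5000, 0.8660); cell (2,4); t to first gridline: x 1.0000, y 0.4272 (then +2.0000 / +1.1547)
    (2,5) via y @ 0.4272  # hit
  → r_3 = 0.4272
beam 4: φ=135°, α=210°
  direction (-0.8660, -0.5000); cell (2,4); t to first gridline: x 0.5774, y 1.2600 (then +1.1547 / +2.0000)
    (1,4) via x @ 0.5774  # hit
  → r_4 = 0.5774

ranges = [4.1916, 0.7400, 0.4272, 0.5774]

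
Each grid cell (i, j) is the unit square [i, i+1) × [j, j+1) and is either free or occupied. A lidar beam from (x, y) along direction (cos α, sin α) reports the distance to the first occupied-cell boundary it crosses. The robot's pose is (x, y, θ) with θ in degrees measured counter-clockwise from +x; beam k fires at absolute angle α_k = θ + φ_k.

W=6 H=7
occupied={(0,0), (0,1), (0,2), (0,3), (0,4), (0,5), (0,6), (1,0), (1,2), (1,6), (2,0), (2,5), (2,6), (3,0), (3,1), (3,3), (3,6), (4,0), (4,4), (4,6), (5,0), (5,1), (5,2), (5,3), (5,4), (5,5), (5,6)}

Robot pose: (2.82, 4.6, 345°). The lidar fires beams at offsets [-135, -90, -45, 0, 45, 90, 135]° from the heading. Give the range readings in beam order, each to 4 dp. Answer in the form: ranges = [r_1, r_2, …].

beam 1: φ=-135°, α=210°
  d=(-0.8660,-0.5000)  start (2,4)  tX=0.9469 tY=1.2000  stride 1/|dx|=1.1547 1/|dy|=2.0000
    cross x-line → (1,4), t=0.9469
    cross y-line → (1,3), t=1.2000
    cross x-line → (0,3), t=2.1016 (wall)
  → r_1 = 2.1016
beam 2: φ=-90°, α=255°
  d=(-0.2588,-0.9659)  start (2,4)  tX=3.1682 tY=0.6212  stride 1/|dx|=3.8637 1/|dy|=1.0353
    cross y-line → (2,3), t=0.6212
    cross y-line → (2,2), t=1.6564
    cross y-line → (2,1), t=2.6917
    cross x-line → (1,1), t=3.1682
    cross y-line → (1,0), t=3.7270 (wall)
  → r_2 = 3.7270
beam 3: φ=-45°, α=300°
  d=(0.5000,-0.8660)  start (2,4)  tX=0.3600 tY=0.6928  stride 1/|dx|=2.0000 1/|dy|=1.1547
    cross x-line → (3,4), t=0.3600
    cross y-line → (3,3), t=0.6928 (wall)
  → r_3 = 0.6928
beam 4: φ=0°, α=345°
  d=(0.9659,-0.2588)  start (2,4)  tX=0.1863 tY=2.3182  stride 1/|dx|=1.0353 1/|dy|=3.8637
    cross x-line → (3,4), t=0.1863
    cross x-line → (4,4), t=1.2216 (wall)
  → r_4 = 1.2216
beam 5: φ=45°, α=30°
  d=(0.8660,0.5000)  start (2,4)  tX=0.2078 tY=0.8000  stride 1/|dx|=1.1547 1/|dy|=2.0000
    cross x-line → (3,4), t=0.2078
    cross y-line → (3,5), t=0.8000
    cross x-line → (4,5), t=1.3625
    cross x-line → (5,5), t=2.5172 (wall)
  → r_5 = 2.5172
beam 6: φ=90°, α=75°
  d=(0.2588,0.9659)  start (2,4)  tX=0.6955 tY=0.4141  stride 1/|dx|=3.8637 1/|dy|=1.0353
    cross y-line → (2,5), t=0.4141 (wall)
  → r_6 = 0.4141
beam 7: φ=135°, α=120°
  d=(-0.5000,0.8660)  start (2,4)  tX=1.6400 tY=0.4619  stride 1/|dx|=2.0000 1/|dy|=1.1547
    cross y-line → (2,5), t=0.4619 (wall)
  → r_7 = 0.4619

ranges = [2.1016, 3.7270, 0.6928, 1.2216, 2.5172, 0.4141, 0.4619]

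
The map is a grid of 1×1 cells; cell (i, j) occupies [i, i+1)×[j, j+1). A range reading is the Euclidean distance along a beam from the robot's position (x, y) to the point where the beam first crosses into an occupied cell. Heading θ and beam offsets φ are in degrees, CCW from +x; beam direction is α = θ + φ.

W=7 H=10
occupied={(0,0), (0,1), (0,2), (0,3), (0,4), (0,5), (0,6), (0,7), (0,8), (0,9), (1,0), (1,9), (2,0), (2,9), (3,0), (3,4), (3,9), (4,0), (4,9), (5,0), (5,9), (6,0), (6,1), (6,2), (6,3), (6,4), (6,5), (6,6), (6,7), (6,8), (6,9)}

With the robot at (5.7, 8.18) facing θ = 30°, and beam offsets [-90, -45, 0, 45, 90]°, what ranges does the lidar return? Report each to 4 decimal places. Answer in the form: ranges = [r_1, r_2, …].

ranges = [0.6000, 0.3106, 0.3464, 0.8489, 0.9469]

beam 1: φ=-90°, α=300°
  d=(0.5000,-0.8660)  start (5,8)  tX=0.6000 tY=0.2078  stride 1/|dx|=2.0000 1/|dy|=1.1547
    cross y-line → (5,7), t=0.2078
    cross x-line → (6,7), t=0.6000 (wall)
  → r_1 = 0.6000
beam 2: φ=-45°, α=345°
  d=(0.9659,-0.2588)  start (5,8)  tX=0.3106 tY=0.6955  stride 1/|dx|=1.0353 1/|dy|=3.8637
    cross x-line → (6,8), t=0.3106 (wall)
  → r_2 = 0.3106
beam 3: φ=0°, α=30°
  d=(0.8660,0.5000)  start (5,8)  tX=0.3464 tY=1.6400  stride 1/|dx|=1.1547 1/|dy|=2.0000
    cross x-line → (6,8), t=0.3464 (wall)
  → r_3 = 0.3464
beam 4: φ=45°, α=75°
  d=(0.2588,0.9659)  start (5,8)  tX=1.1591 tY=0.8489  stride 1/|dx|=3.8637 1/|dy|=1.0353
    cross y-line → (5,9), t=0.8489 (wall)
  → r_4 = 0.8489
beam 5: φ=90°, α=120°
  d=(-0.5000,0.8660)  start (5,8)  tX=1.4000 tY=0.9469  stride 1/|dx|=2.0000 1/|dy|=1.1547
    cross y-line → (5,9), t=0.9469 (wall)
  → r_5 = 0.9469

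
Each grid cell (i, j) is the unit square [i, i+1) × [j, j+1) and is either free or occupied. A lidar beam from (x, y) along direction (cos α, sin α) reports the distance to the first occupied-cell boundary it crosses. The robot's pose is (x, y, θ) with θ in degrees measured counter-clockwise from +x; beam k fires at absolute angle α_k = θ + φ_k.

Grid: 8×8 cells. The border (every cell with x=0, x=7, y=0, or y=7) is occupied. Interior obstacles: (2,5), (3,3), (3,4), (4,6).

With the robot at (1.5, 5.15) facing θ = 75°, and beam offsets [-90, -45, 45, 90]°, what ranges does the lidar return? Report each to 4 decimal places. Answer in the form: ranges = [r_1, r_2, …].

ranges = [0.5176, 0.5774, 1.0000, 0.5176]

beam 1: φ=-90°, α=345°
  cosα=0.9659 sinα=-0.2588 | (1,5) | tMaxX 0.5176 tMaxY 0.5796 | tΔX 1.0353 tΔY 3.8637
    t=0.5176 [x] (2,5) — stop
  → r_1 = 0.5176
beam 2: φ=-45°, α=30°
  cosα=0.8660 sinα=0.5000 | (1,5) | tMaxX 0.5774 tMaxY 1.7000 | tΔX 1.1547 tΔY 2.0000
    t=0.5774 [x] (2,5) — stop
  → r_2 = 0.5774
beam 3: φ=45°, α=120°
  cosα=-0.5000 sinα=0.8660 | (1,5) | tMaxX 1.0000 tMaxY 0.9815 | tΔX 2.0000 tΔY 1.1547
    t=0.9815 [y] (1,6)
    t=1.0000 [x] (0,6) — stop
  → r_3 = 1.0000
beam 4: φ=90°, α=165°
  cosα=-0.9659 sinα=0.2588 | (1,5) | tMaxX 0.5176 tMaxY 3.2841 | tΔX 1.0353 tΔY 3.8637
    t=0.5176 [x] (0,5) — stop
  → r_4 = 0.5176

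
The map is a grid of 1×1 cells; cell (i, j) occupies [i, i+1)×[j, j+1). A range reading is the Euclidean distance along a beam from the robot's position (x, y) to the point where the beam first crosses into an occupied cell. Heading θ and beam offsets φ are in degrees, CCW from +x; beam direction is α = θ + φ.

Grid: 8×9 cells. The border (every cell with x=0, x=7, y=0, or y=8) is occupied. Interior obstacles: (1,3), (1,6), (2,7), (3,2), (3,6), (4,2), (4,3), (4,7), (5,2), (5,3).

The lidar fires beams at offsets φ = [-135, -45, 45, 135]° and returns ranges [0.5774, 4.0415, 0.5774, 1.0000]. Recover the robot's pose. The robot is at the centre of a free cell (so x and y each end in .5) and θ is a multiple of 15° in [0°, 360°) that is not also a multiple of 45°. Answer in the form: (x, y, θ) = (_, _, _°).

Enumerate (i+0.5, j+0.5, θ) over the 32 free cells and 16 admissible headings. For each, cast all 4 beams and compare to the given ranges.
  (4.5, 6.5, 60°): beam 1 = 2.5882 ≠ 0.5774 ✗
  (5.5, 6.5, 195°): beam 1 = 1.7321 ≠ 0.5774 ✗
  (6.5, 1.5, 165°): beam 2 = 1.0000 ≠ 4.0415 ✗
  (2.5, 6.5, 255°): beam 2 = 0.5774 ≠ 4.0415 ✗
  …
  (6.5, 3.5, 165°): r_1=0.5774, r_2=4.0415, r_3=0.5774, r_4=1.0000 — all match ✓
Only this pose fits every beam.

(x, y, θ) = (6.5, 3.5, 165°)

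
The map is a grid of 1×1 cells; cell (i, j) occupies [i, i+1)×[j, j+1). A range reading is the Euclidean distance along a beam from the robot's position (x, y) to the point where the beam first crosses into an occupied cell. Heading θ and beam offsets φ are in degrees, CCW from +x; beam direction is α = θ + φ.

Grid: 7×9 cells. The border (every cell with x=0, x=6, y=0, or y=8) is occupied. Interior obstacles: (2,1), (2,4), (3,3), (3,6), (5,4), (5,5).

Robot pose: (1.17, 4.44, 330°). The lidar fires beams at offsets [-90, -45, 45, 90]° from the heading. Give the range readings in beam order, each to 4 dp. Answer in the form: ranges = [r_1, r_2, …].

ranges = [0.3400, 3.2069, 0.8593, 4.1107]

beam 1: φ=-90°, α=240°
  dir = (cos 240°, sin 240°) = (-0.5000, -0.8660); from cell (1,4)
  next x-line at t=0.3400, next y-line at t=0.5081; Δt_x=2.0000, Δt_y=1.1547
    x: enter (0,4) at t=0.3400 ← occupied
  → r_1 = 0.3400
beam 2: φ=-45°, α=285°
  dir = (cos 285°, sin 285°) = (0.2588, -0.9659); from cell (1,4)
  next x-line at t=3.2069, next y-line at t=0.4555; Δt_x=3.8637, Δt_y=1.0353
    y: enter (1,3) at t=0.4555
    y: enter (1,2) at t=1.4908
    y: enter (1,1) at t=2.5261
    x: enter (2,1) at t=3.2069 ← occupied
  → r_2 = 3.2069
beam 3: φ=45°, α=15°
  dir = (cos 15°, sin 15°) = (0.9659, 0.2588); from cell (1,4)
  next x-line at t=0.8593, next y-line at t=2.1637; Δt_x=1.0353, Δt_y=3.8637
    x: enter (2,4) at t=0.8593 ← occupied
  → r_3 = 0.8593
beam 4: φ=90°, α=60°
  dir = (cos 60°, sin 60°) = (0.5000, 0.8660); from cell (1,4)
  next x-line at t=1.6600, next y-line at t=0.6466; Δt_x=2.0000, Δt_y=1.1547
    y: enter (1,5) at t=0.6466
    x: enter (2,5) at t=1.6600
    y: enter (2,6) at t=1.8013
    y: enter (2,7) at t=2.9560
    x: enter (3,7) at t=3.6600
    y: enter (3,8) at t=4.1107 ← occupied
  → r_4 = 4.1107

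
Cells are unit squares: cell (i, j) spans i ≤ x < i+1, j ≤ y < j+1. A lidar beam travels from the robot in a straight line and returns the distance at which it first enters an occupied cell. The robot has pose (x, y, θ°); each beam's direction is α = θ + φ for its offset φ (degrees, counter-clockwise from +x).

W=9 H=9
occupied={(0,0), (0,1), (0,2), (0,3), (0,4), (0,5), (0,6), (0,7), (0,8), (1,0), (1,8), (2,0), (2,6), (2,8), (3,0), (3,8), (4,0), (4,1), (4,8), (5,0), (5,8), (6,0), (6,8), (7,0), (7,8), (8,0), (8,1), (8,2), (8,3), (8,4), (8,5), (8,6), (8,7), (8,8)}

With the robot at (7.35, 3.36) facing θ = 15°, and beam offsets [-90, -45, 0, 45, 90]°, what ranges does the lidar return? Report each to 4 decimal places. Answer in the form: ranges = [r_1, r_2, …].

beam 1: φ=-90°, α=285°
  dir = (cos 285°, sin 285°) = (0.2588, -0.9659); from cell (7,3)
  next x-line at t=2.5114, next y-line at t=0.3727; Δt_x=3.8637, Δt_y=1.0353
    y: enter (7,2) at t=0.3727
    y: enter (7,1) at t=1.4080
    y: enter (7,0) at t=2.4433 ← occupied
  → r_1 = 2.4433
beam 2: φ=-45°, α=330°
  dir = (cos 330°, sin 330°) = (0.8660, -0.5000); from cell (7,3)
  next x-line at t=0.7506, next y-line at t=0.7200; Δt_x=1.1547, Δt_y=2.0000
    y: enter (7,2) at t=0.7200
    x: enter (8,2) at t=0.7506 ← occupied
  → r_2 = 0.7506
beam 3: φ=0°, α=15°
  dir = (cos 15°, sin 15°) = (0.9659, 0.2588); from cell (7,3)
  next x-line at t=0.6729, next y-line at t=2.4728; Δt_x=1.0353, Δt_y=3.8637
    x: enter (8,3) at t=0.6729 ← occupied
  → r_3 = 0.6729
beam 4: φ=45°, α=60°
  dir = (cos 60°, sin 60°) = (0.5000, 0.8660); from cell (7,3)
  next x-line at t=1.3000, next y-line at t=0.7390; Δt_x=2.0000, Δt_y=1.1547
    y: enter (7,4) at t=0.7390
    x: enter (8,4) at t=1.3000 ← occupied
  → r_4 = 1.3000
beam 5: φ=90°, α=105°
  dir = (cos 105°, sin 105°) = (-0.2588, 0.9659); from cell (7,3)
  next x-line at t=1.3523, next y-line at t=0.6626; Δt_x=3.8637, Δt_y=1.0353
    y: enter (7,4) at t=0.6626
    x: enter (6,4) at t=1.3523
    y: enter (6,5) at t=1.6979
    y: enter (6,6) at t=2.7331
    y: enter (6,7) at t=3.7684
    y: enter (6,8) at t=4.8037 ← occupied
  → r_5 = 4.8037

ranges = [2.4433, 0.7506, 0.6729, 1.3000, 4.8037]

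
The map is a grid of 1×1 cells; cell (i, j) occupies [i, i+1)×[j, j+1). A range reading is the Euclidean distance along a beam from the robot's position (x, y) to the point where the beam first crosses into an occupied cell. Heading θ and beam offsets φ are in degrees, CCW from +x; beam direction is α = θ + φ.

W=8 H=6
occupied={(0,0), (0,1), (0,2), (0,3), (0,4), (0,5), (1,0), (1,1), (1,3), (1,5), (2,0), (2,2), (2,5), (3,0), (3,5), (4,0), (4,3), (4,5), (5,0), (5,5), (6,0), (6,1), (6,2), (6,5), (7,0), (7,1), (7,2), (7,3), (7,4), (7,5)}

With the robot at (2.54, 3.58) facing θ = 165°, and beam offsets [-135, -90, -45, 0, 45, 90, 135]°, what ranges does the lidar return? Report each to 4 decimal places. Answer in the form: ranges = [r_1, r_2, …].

beam 1: φ=-135°, α=30°
  cosα=0.8660 sinα=0.5000 | (2,3) | tMaxX 0.5312 tMaxY 0.8400 | tΔX 1.1547 tΔY 2.0000
    t=0.5312 [x] (3,3)
    t=0.8400 [y] (3,4)
    t=1.6859 [x] (4,4)
    t=2.8400 [y] (4,5) — stop
  → r_1 = 2.8400
beam 2: φ=-90°, α=75°
  cosα=0.2588 sinα=0.9659 | (2,3) | tMaxX 1.7773 tMaxY 0.4348 | tΔX 3.8637 tΔY 1.0353
    t=0.4348 [y] (2,4)
    t=1.4701 [y] (2,5) — stop
  → r_2 = 1.4701
beam 3: φ=-45°, α=120°
  cosα=-0.5000 sinα=0.8660 | (2,3) | tMaxX 1.0800 tMaxY 0.4850 | tΔX 2.0000 tΔY 1.1547
    t=0.4850 [y] (2,4)
    t=1.0800 [x] (1,4)
    t=1.6397 [y] (1,5) — stop
  → r_3 = 1.6397
beam 4: φ=0°, α=165°
  cosα=-0.9659 sinα=0.2588 | (2,3) | tMaxX 0.5590 tMaxY 1.6228 | tΔX 1.0353 tΔY 3.8637
    t=0.5590 [x] (1,3) — stop
  → r_4 = 0.5590
beam 5: φ=45°, α=210°
  cosα=-0.8660 sinα=-0.5000 | (2,3) | tMaxX 0.6235 tMaxY 1.1600 | tΔX 1.1547 tΔY 2.0000
    t=0.6235 [x] (1,3) — stop
  → r_5 = 0.6235
beam 6: φ=90°, α=255°
  cosα=-0.2588 sinα=-0.9659 | (2,3) | tMaxX 2.0864 tMaxY 0.6005 | tΔX 3.8637 tΔY 1.0353
    t=0.6005 [y] (2,2) — stop
  → r_6 = 0.6005
beam 7: φ=135°, α=300°
  cosα=0.5000 sinα=-0.8660 | (2,3) | tMaxX 0.9200 tMaxY 0.6697 | tΔX 2.0000 tΔY 1.1547
    t=0.6697 [y] (2,2) — stop
  → r_7 = 0.6697

ranges = [2.8400, 1.4701, 1.6397, 0.5590, 0.6235, 0.6005, 0.6697]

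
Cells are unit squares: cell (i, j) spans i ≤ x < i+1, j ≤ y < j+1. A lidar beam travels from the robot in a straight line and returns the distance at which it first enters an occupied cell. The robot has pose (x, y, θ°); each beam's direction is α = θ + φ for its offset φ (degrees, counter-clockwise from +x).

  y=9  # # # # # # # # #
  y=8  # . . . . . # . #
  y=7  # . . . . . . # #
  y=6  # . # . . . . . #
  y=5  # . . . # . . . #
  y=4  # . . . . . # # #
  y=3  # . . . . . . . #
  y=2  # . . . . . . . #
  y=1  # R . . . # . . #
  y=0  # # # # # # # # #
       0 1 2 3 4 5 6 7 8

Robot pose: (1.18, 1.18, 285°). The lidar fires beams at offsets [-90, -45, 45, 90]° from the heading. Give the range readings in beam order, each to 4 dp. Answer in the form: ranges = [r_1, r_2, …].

beam 1: φ=-90°, α=195°
  d=(-0.9659,-0.2588)  start (1,1)  tX=0.1863 tY=0.6955  stride 1/|dx|=1.0353 1/|dy|=3.8637
    cross x-line → (0,1), t=0.1863 (wall)
  → r_1 = 0.1863
beam 2: φ=-45°, α=240°
  d=(-0.5000,-0.8660)  start (1,1)  tX=0.3600 tY=0.2078  stride 1/|dx|=2.0000 1/|dy|=1.1547
    cross y-line → (1,0), t=0.2078 (wall)
  → r_2 = 0.2078
beam 3: φ=45°, α=330°
  d=(0.8660,-0.5000)  start (1,1)  tX=0.9469 tY=0.3600  stride 1/|dx|=1.1547 1/|dy|=2.0000
    cross y-line → (1,0), t=0.3600 (wall)
  → r_3 = 0.3600
beam 4: φ=90°, α=15°
  d=(0.9659,0.2588)  start (1,1)  tX=0.8489 tY=3.1682  stride 1/|dx|=1.0353 1/|dy|=3.8637
    cross x-line → (2,1), t=0.8489
    cross x-line → (3,1), t=1.8842
    cross x-line → (4,1), t=2.9195
    cross y-line → (4,2), t=3.1682
    cross x-line → (5,2), t=3.9548
    cross x-line → (6,2), t=4.9900
    cross x-line → (7,2), t=6.0253
    cross y-line → (7,3), t=7.0319
    cross x-line → (8,3), t=7.0606 (wall)
  → r_4 = 7.0606

ranges = [0.1863, 0.2078, 0.3600, 7.0606]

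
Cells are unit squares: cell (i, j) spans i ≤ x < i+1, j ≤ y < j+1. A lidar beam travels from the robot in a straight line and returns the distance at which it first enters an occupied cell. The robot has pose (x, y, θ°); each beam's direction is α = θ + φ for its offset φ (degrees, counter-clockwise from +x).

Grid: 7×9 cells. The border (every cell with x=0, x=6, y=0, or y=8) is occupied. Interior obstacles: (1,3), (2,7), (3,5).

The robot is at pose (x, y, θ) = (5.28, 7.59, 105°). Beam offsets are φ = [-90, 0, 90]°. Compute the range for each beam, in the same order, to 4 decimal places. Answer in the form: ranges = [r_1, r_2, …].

ranges = [0.7454, 0.4245, 4.4310]

beam 1: φ=-90°, α=15°
  d=(0.9659,0.2588)  start (5,7)  tX=0.7454 tY=1.5841  stride 1/|dx|=1.0353 1/|dy|=3.8637
    cross x-line → (6,7), t=0.7454 (wall)
  → r_1 = 0.7454
beam 2: φ=0°, α=105°
  d=(-0.2588,0.9659)  start (5,7)  tX=1.0818 tY=0.4245  stride 1/|dx|=3.8637 1/|dy|=1.0353
    cross y-line → (5,8), t=0.4245 (wall)
  → r_2 = 0.4245
beam 3: φ=90°, α=195°
  d=(-0.9659,-0.2588)  start (5,7)  tX=0.2899 tY=2.2796  stride 1/|dx|=1.0353 1/|dy|=3.8637
    cross x-line → (4,7), t=0.2899
    cross x-line → (3,7), t=1.3252
    cross y-line → (3,6), t=2.2796
    cross x-line → (2,6), t=2.3604
    cross x-line → (1,6), t=3.3957
    cross x-line → (0,6), t=4.4310 (wall)
  → r_3 = 4.4310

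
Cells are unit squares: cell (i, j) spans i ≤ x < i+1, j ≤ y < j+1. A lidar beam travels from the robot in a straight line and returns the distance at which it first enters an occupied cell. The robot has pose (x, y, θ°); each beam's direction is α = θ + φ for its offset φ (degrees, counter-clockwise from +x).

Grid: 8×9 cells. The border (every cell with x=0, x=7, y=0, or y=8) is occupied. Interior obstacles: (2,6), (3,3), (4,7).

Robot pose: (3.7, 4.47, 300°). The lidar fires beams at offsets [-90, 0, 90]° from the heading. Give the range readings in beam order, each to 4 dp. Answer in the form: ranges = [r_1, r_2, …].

ranges = [3.1177, 0.5427, 3.8105]

beam 1: φ=-90°, α=210°
  cosα=-0.8660 sinα=-0.5000 | (3,4) | tMaxX 0.8083 tMaxY 0.9400 | tΔX 1.1547 tΔY 2.0000
    t=0.8083 [x] (2,4)
    t=0.9400 [y] (2,3)
    t=1.9630 [x] (1,3)
    t=2.9400 [y] (1,2)
    t=3.1177 [x] (0,2) — stop
  → r_1 = 3.1177
beam 2: φ=0°, α=300°
  cosα=0.5000 sinα=-0.8660 | (3,4) | tMaxX 0.6000 tMaxY 0.5427 | tΔX 2.0000 tΔY 1.1547
    t=0.5427 [y] (3,3) — stop
  → r_2 = 0.5427
beam 3: φ=90°, α=30°
  cosα=0.8660 sinα=0.5000 | (3,4) | tMaxX 0.3464 tMaxY 1.0600 | tΔX 1.1547 tΔY 2.0000
    t=0.3464 [x] (4,4)
    t=1.0600 [y] (4,5)
    t=1.5011 [x] (5,5)
    t=2.6558 [x] (6,5)
    t=3.0600 [y] (6,6)
    t=3.8105 [x] (7,6) — stop
  → r_3 = 3.8105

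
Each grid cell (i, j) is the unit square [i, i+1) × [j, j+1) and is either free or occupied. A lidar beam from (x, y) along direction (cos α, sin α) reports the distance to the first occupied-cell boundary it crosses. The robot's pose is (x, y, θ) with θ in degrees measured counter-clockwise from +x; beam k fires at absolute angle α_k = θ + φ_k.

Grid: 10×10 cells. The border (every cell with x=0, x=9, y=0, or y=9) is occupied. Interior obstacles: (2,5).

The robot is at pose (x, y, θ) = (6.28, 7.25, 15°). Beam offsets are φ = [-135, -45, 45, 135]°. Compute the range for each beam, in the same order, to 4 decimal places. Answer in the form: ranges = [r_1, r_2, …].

beam 1: φ=-135°, α=240°
  dir = (cos 240°, sin 240°) = (-0.5000, -0.8660); from cell (6,7)
  next x-line at t=0.5600, next y-line at t=0.2887; Δt_x=2.0000, Δt_y=1.1547
    y: enter (6,6) at t=0.2887
    x: enter (5,6) at t=0.5600
    y: enter (5,5) at t=1.4434
    x: enter (4,5) at t=2.5600
    y: enter (4,4) at t=2.5981
    y: enter (4,3) at t=3.7528
    x: enter (3,3) at t=4.5600
    y: enter (3,2) at t=4.9075
    y: enter (3,1) at t=6.0622
    x: enter (2,1) at t=6.5600
    y: enter (2,0) at t=7.2169 ← occupied
  → r_1 = 7.2169
beam 2: φ=-45°, α=330°
  dir = (cos 330°, sin 330°) = (0.8660, -0.5000); from cell (6,7)
  next x-line at t=0.8314, next y-line at t=0.5000; Δt_x=1.1547, Δt_y=2.0000
    y: enter (6,6) at t=0.5000
    x: enter (7,6) at t=0.8314
    x: enter (8,6) at t=1.9861
    y: enter (8,5) at t=2.5000
    x: enter (9,5) at t=3.1408 ← occupied
  → r_2 = 3.1408
beam 3: φ=45°, α=60°
  dir = (cos 60°, sin 60°) = (0.5000, 0.8660); from cell (6,7)
  next x-line at t=1.4400, next y-line at t=0.8660; Δt_x=2.0000, Δt_y=1.1547
    y: enter (6,8) at t=0.8660
    x: enter (7,8) at t=1.4400
    y: enter (7,9) at t=2.0207 ← occupied
  → r_3 = 2.0207
beam 4: φ=135°, α=150°
  dir = (cos 150°, sin 150°) = (-0.8660, 0.5000); from cell (6,7)
  next x-line at t=0.3233, next y-line at t=1.5000; Δt_x=1.1547, Δt_y=2.0000
    x: enter (5,7) at t=0.3233
    x: enter (4,7) at t=1.4780
    y: enter (4,8) at t=1.5000
    x: enter (3,8) at t=2.6327
    y: enter (3,9) at t=3.5000 ← occupied
  → r_4 = 3.5000

ranges = [7.2169, 3.1408, 2.0207, 3.5000]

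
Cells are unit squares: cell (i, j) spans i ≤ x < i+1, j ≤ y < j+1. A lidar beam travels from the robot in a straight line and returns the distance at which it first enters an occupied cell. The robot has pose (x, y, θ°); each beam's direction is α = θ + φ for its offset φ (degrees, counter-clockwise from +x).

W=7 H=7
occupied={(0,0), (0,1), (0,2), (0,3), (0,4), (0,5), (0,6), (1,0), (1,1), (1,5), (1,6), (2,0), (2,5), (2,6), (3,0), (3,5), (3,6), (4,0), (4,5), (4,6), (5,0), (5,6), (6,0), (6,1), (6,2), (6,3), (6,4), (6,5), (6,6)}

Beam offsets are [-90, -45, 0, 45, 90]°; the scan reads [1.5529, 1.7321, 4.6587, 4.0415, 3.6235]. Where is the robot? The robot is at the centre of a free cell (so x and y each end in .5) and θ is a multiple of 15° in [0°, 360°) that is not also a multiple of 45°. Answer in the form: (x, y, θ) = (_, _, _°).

(x, y, θ) = (4.5, 1.5, 75°)

Enumerate (i+0.5, j+0.5, θ) over the 20 free cells and 16 admissible headings. For each, cast all 5 beams and compare to the given ranges.
  (2.5, 4.5, 330°): beam 1 = 2.8868 ≠ 1.5529 ✗
  (2.5, 4.5, 285°): beam 2 = 2.8868 ≠ 1.7321 ✗
  (5.5, 1.5, 30°): beam 1 = 0.5774 ≠ 1.5529 ✗
  (4.5, 4.5, 195°): beam 1 = 0.5176 ≠ 1.5529 ✗
  (5.5, 3.5, 165°): beam 1 = 1.9319 ≠ 1.5529 ✗
  …
  (4.5, 1.5, 75°): r_1=1.5529, r_2=1.7321, r_3=4.6587, r_4=4.0415, r_5=3.6235 — all match ✓
Only this pose fits every beam.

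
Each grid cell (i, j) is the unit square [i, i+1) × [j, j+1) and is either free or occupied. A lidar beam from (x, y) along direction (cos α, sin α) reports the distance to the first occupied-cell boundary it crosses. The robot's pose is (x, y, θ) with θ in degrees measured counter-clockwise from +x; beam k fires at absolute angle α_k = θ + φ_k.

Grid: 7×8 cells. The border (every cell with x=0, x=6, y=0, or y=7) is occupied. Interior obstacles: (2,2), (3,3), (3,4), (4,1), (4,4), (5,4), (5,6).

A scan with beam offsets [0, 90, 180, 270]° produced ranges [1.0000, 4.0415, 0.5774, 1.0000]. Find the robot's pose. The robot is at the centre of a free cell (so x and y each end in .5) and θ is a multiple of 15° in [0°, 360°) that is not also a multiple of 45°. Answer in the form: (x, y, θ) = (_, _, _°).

(x, y, θ) = (1.5, 3.5, 330°)

Candidates: 23 free-cell centres × 16 headings = 368 poses. Raycast each; keep the one whose scan matches to 4 dp.
  (3.5, 1.5, 285°): beam 1 = 0.5176 ≠ 1.0000 ✗
  (5.5, 2.5, 330°): beam 1 = 0.5774 ≠ 1.0000 ✗
  (5.5, 5.5, 345°): beam 1 = 0.5176 ≠ 1.0000 ✗
  (4.5, 2.5, 255°): beam 1 = 0.5176 ≠ 1.0000 ✗
  …
  (1.5, 3.5, 330°): r_1=1.0000, r_2=4.0415, r_3=0.5774, r_4=1.0000 — all match ✓
No second candidate reproduces the full scan.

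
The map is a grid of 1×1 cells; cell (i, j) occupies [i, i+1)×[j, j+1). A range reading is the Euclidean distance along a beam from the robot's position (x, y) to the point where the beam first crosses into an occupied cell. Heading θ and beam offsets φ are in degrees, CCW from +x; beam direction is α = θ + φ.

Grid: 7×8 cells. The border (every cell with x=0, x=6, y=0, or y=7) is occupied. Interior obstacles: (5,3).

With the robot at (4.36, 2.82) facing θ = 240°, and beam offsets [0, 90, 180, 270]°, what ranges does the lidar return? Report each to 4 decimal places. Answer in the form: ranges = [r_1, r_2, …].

beam 1: φ=0°, α=240°
  cosα=-0.5000 sinα=-0.8660 | (4,2) | tMaxX 0.7200 tMaxY 0.9469 | tΔX 2.0000 tΔY 1.1547
    t=0.7200 [x] (3,2)
    t=0.9469 [y] (3,1)
    t=2.1016 [y] (3,0) — stop
  → r_1 = 2.1016
beam 2: φ=90°, α=330°
  cosα=0.8660 sinα=-0.5000 | (4,2) | tMaxX 0.7390 tMaxY 1.6400 | tΔX 1.1547 tΔY 2.0000
    t=0.7390 [x] (5,2)
    t=1.6400 [y] (5,1)
    t=1.8937 [x] (6,1) — stop
  → r_2 = 1.8937
beam 3: φ=180°, α=60°
  cosα=0.5000 sinα=0.8660 | (4,2) | tMaxX 1.2800 tMaxY 0.2078 | tΔX 2.0000 tΔY 1.1547
    t=0.2078 [y] (4,3)
    t=1.2800 [x] (5,3) — stop
  → r_3 = 1.2800
beam 4: φ=270°, α=150°
  cosα=-0.8660 sinα=0.5000 | (4,2) | tMaxX 0.4157 tMaxY 0.3600 | tΔX 1.1547 tΔY 2.0000
    t=0.3600 [y] (4,3)
    t=0.4157 [x] (3,3)
    t=1.5704 [x] (2,3)
    t=2.3600 [y] (2,4)
    t=2.7251 [x] (1,4)
    t=3.8798 [x] (0,4) — stop
  → r_4 = 3.8798

ranges = [2.1016, 1.8937, 1.2800, 3.8798]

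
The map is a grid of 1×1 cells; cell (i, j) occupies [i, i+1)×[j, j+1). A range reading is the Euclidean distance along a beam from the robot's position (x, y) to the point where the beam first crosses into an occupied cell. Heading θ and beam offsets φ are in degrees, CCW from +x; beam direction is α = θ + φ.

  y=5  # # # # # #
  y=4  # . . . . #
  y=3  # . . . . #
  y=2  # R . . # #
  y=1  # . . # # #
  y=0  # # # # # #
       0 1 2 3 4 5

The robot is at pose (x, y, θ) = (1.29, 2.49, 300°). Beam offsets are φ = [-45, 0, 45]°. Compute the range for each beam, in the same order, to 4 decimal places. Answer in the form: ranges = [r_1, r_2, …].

ranges = [1.1205, 1.7205, 1.8932]

beam 1: φ=-45°, α=255°
  direction (-0.2588, -0.9659); cell (1,2); t to first gridline: x 1.1205, y 0.5073 (then +3.8637 / +1.0353)
    (1,1) via y @ 0.5073
    (0,1) via x @ 1.1205  # hit
  → r_1 = 1.1205
beam 2: φ=0°, α=300°
  direction (0.5000, -0.8660); cell (1,2); t to first gridline: x 1.4200, y 0.5658 (then +2.0000 / +1.1547)
    (1,1) via y @ 0.5658
    (2,1) via x @ 1.4200
    (2,0) via y @ 1.7205  # hit
  → r_2 = 1.7205
beam 3: φ=45°, α=345°
  direction (0.9659, -0.2588); cell (1,2); t to first gridline: x 0.7350, y 1.8932 (then +1.0353 / +3.8637)
    (2,2) via x @ 0.7350
    (3,2) via x @ 1.7703
    (3,1) via y @ 1.8932  # hit
  → r_3 = 1.8932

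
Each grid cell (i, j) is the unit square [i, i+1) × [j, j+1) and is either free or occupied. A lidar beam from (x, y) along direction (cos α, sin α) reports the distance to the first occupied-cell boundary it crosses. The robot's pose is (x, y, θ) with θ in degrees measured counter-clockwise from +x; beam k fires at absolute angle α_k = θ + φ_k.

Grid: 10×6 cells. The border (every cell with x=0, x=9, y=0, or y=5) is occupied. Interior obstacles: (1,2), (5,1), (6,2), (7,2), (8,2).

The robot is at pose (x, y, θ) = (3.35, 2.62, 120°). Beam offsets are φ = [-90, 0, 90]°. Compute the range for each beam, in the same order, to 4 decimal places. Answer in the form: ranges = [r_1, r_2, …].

ranges = [4.7600, 2.7482, 2.7135]

beam 1: φ=-90°, α=30°
  direction (0.8660, 0.5000); cell (3,2); t to first gridline: x 0.7506, y 0.7600 (then +1.1547 / +2.0000)
    (4,2) via x @ 0.7506
    (4,3) via y @ 0.7600
    (5,3) via x @ 1.9053
    (5,4) via y @ 2.7600
    (6,4) via x @ 3.0600
    (7,4) via x @ 4.2147
    (7,5) via y @ 4.7600  # hit
  → r_1 = 4.7600
beam 2: φ=0°, α=120°
  direction (-0.5000, 0.8660); cell (3,2); t to first gridline: x 0.7000, y 0.4388 (then +2.0000 / +1.1547)
    (3,3) via y @ 0.4388
    (2,3) via x @ 0.7000
    (2,4) via y @ 1.5935
    (1,4) via x @ 2.7000
    (1,5) via y @ 2.7482  # hit
  → r_2 = 2.7482
beam 3: φ=90°, α=210°
  direction (-0.8660, -0.5000); cell (3,2); t to first gridline: x 0.4041, y 1.2400 (then +1.1547 / +2.0000)
    (2,2) via x @ 0.4041
    (2,1) via y @ 1.2400
    (1,1) via x @ 1.5588
    (0,1) via x @ 2.7135  # hit
  → r_3 = 2.7135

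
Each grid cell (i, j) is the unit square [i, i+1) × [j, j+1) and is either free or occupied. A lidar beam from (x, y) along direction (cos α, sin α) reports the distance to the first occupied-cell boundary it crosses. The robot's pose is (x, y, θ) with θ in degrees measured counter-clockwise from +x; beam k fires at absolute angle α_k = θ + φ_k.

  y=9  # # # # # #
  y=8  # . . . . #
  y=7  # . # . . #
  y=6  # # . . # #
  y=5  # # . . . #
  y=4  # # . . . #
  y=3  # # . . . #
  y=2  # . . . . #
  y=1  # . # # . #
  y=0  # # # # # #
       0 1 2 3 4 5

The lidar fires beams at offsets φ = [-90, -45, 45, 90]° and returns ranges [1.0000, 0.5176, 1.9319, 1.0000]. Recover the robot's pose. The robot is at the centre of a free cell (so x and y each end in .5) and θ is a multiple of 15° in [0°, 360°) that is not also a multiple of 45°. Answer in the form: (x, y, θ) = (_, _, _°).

Candidates: 24 free-cell centres × 16 headings = 384 poses. Raycast each; keep the one whose scan matches to 4 dp.
  (4.5, 8.5, 75°): beam 1 = 0.5176 ≠ 1.0000 ✗
  (1.5, 8.5, 300°): beam 1 = 0.5774 ≠ 1.0000 ✗
  (4.5, 2.5, 75°): beam 1 = 0.5176 ≠ 1.0000 ✗
  (1.5, 7.5, 240°): beam 1 = 0.5774 ≠ 1.0000 ✗
  (4.5, 4.5, 15°): beam 1 = 1.9319 ≠ 1.0000 ✗
  …
  (3.5, 8.5, 120°): r_1=1.0000, r_2=0.5176, r_3=1.9319, r_4=1.0000 — all match ✓
Unique over the lattice → pose = (3.5, 8.5, 120°).

(x, y, θ) = (3.5, 8.5, 120°)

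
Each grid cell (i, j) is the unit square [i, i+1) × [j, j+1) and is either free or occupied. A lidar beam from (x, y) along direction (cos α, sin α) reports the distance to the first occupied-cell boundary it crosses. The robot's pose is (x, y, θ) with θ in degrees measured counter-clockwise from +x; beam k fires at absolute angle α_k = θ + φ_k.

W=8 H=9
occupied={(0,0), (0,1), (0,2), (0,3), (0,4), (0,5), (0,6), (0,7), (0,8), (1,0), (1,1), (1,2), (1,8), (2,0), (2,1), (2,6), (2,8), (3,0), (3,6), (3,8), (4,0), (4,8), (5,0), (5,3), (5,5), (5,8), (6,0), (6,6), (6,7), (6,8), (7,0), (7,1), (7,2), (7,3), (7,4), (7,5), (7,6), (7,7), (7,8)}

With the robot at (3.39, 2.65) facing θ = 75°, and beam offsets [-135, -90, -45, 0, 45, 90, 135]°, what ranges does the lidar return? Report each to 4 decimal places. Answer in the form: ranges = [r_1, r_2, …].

beam 1: φ=-135°, α=300°
  dir = (cos 300°, sin 300°) = (0.5000, -0.8660); from cell (3,2)
  next x-line at t=1.2200, next y-line at t=0.7506; Δt_x=2.0000, Δt_y=1.1547
    y: enter (3,1) at t=0.7506
    x: enter (4,1) at t=1.2200
    y: enter (4,0) at t=1.9053 ← occupied
  → r_1 = 1.9053
beam 2: φ=-90°, α=345°
  dir = (cos 345°, sin 345°) = (0.9659, -0.2588); from cell (3,2)
  next x-line at t=0.6315, next y-line at t=2.5114; Δt_x=1.0353, Δt_y=3.8637
    x: enter (4,2) at t=0.6315
    x: enter (5,2) at t=1.6668
    y: enter (5,1) at t=2.5114
    x: enter (6,1) at t=2.7021
    x: enter (7,1) at t=3.7373 ← occupied
  → r_2 = 3.7373
beam 3: φ=-45°, α=30°
  dir = (cos 30°, sin 30°) = (0.8660, 0.5000); from cell (3,2)
  next x-line at t=0.7044, next y-line at t=0.7000; Δt_x=1.1547, Δt_y=2.0000
    y: enter (3,3) at t=0.7000
    x: enter (4,3) at t=0.7044
    x: enter (5,3) at t=1.8591 ← occupied
  → r_3 = 1.8591
beam 4: φ=0°, α=75°
  dir = (cos 75°, sin 75°) = (0.2588, 0.9659); from cell (3,2)
  next x-line at t=2.3569, next y-line at t=0.3623; Δt_x=3.8637, Δt_y=1.0353
    y: enter (3,3) at t=0.3623
    y: enter (3,4) at t=1.3976
    x: enter (4,4) at t=2.3569
    y: enter (4,5) at t=2.4329
    y: enter (4,6) at t=3.4682
    y: enter (4,7) at t=4.5035
    y: enter (4,8) at t=5.5387 ← occupied
  → r_4 = 5.5387
beam 5: φ=45°, α=120°
  dir = (cos 120°, sin 120°) = (-0.5000, 0.8660); from cell (3,2)
  next x-line at t=0.7800, next y-line at t=0.4041; Δt_x=2.0000, Δt_y=1.1547
    y: enter (3,3) at t=0.4041
    x: enter (2,3) at t=0.7800
    y: enter (2,4) at t=1.5588
    y: enter (2,5) at t=2.7135
    x: enter (1,5) at t=2.7800
    y: enter (1,6) at t=3.8682
    x: enter (0,6) at t=4.7800 ← occupied
  → r_5 = 4.7800
beam 6: φ=90°, α=165°
  dir = (cos 165°, sin 165°) = (-0.9659, 0.2588); from cell (3,2)
  next x-line at t=0.4038, next y-line at t=1.3523; Δt_x=1.0353, Δt_y=3.8637
    x: enter (2,2) at t=0.4038
    y: enter (2,3) at t=1.3523
    x: enter (1,3) at t=1.4390
    x: enter (0,3) at t=2.4743 ← occupied
  → r_6 = 2.4743
beam 7: φ=135°, α=210°
  dir = (cos 210°, sin 210°) = (-0.8660, -0.5000); from cell (3,2)
  next x-line at t=0.4503, next y-line at t=1.3000; Δt_x=1.1547, Δt_y=2.0000
    x: enter (2,2) at t=0.4503
    y: enter (2,1) at t=1.3000 ← occupied
  → r_7 = 1.3000

ranges = [1.9053, 3.7373, 1.8591, 5.5387, 4.7800, 2.4743, 1.3000]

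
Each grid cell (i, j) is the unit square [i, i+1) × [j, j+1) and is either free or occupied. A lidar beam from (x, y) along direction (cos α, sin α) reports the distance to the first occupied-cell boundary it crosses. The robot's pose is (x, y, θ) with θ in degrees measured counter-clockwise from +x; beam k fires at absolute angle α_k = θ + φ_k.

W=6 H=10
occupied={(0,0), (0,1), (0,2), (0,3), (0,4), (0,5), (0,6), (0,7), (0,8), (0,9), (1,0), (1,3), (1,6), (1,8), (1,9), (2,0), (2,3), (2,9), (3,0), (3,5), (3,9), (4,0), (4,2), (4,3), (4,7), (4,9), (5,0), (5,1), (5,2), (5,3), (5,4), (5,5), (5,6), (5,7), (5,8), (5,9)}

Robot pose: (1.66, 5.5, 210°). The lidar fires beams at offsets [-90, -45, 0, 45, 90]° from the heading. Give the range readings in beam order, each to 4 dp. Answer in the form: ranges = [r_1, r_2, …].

beam 1: φ=-90°, α=120°
  cosα=-0.5000 sinα=0.8660 | (1,5) | tMaxX 1.3200 tMaxY 0.5774 | tΔX 2.0000 tΔY 1.1547
    t=0.5774 [y] (1,6) — stop
  → r_1 = 0.5774
beam 2: φ=-45°, α=165°
  cosα=-0.9659 sinα=0.2588 | (1,5) | tMaxX 0.6833 tMaxY 1.9319 | tΔX 1.0353 tΔY 3.8637
    t=0.6833 [x] (0,5) — stop
  → r_2 = 0.6833
beam 3: φ=0°, α=210°
  cosα=-0.8660 sinα=-0.5000 | (1,5) | tMaxX 0.7621 tMaxY 1.0000 | tΔX 1.1547 tΔY 2.0000
    t=0.7621 [x] (0,5) — stop
  → r_3 = 0.7621
beam 4: φ=45°, α=255°
  cosα=-0.2588 sinα=-0.9659 | (1,5) | tMaxX 2.5500 tMaxY 0.5176 | tΔX 3.8637 tΔY 1.0353
    t=0.5176 [y] (1,4)
    t=1.5529 [y] (1,3) — stop
  → r_4 = 1.5529
beam 5: φ=90°, α=300°
  cosα=0.5000 sinα=-0.8660 | (1,5) | tMaxX 0.6800 tMaxY 0.5774 | tΔX 2.0000 tΔY 1.1547
    t=0.5774 [y] (1,4)
    t=0.6800 [x] (2,4)
    t=1.7321 [y] (2,3) — stop
  → r_5 = 1.7321

ranges = [0.5774, 0.6833, 0.7621, 1.5529, 1.7321]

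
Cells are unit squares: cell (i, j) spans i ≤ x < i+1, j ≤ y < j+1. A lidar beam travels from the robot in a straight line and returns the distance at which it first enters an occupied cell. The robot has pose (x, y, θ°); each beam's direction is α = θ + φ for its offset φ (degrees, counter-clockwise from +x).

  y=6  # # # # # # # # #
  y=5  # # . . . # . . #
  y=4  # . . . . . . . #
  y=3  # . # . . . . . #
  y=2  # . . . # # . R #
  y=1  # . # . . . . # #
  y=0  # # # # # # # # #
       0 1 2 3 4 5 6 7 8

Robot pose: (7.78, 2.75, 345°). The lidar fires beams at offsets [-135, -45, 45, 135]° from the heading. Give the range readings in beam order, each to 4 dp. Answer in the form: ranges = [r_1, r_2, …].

ranges = [3.5000, 0.4400, 0.2540, 3.5600]

beam 1: φ=-135°, α=210°
  cosα=-0.8660 sinα=-0.5000 | (7,2) | tMaxX 0.9007 tMaxY 1.5000 | tΔX 1.1547 tΔY 2.0000
    t=0.9007 [x] (6,2)
    t=1.5000 [y] (6,1)
    t=2.0554 [x] (5,1)
    t=3.2101 [x] (4,1)
    t=3.5000 [y] (4,0) — stop
  → r_1 = 3.5000
beam 2: φ=-45°, α=300°
  cosα=0.5000 sinα=-0.8660 | (7,2) | tMaxX 0.4400 tMaxY 0.8660 | tΔX 2.0000 tΔY 1.1547
    t=0.4400 [x] (8,2) — stop
  → r_2 = 0.4400
beam 3: φ=45°, α=30°
  cosα=0.8660 sinα=0.5000 | (7,2) | tMaxX 0.2540 tMaxY 0.5000 | tΔX 1.1547 tΔY 2.0000
    t=0.2540 [x] (8,2) — stop
  → r_3 = 0.2540
beam 4: φ=135°, α=120°
  cosα=-0.5000 sinα=0.8660 | (7,2) | tMaxX 1.5600 tMaxY 0.2887 | tΔX 2.0000 tΔY 1.1547
    t=0.2887 [y] (7,3)
    t=1.4434 [y] (7,4)
    t=1.5600 [x] (6,4)
    t=2.5981 [y] (6,5)
    t=3.5600 [x] (5,5) — stop
  → r_4 = 3.5600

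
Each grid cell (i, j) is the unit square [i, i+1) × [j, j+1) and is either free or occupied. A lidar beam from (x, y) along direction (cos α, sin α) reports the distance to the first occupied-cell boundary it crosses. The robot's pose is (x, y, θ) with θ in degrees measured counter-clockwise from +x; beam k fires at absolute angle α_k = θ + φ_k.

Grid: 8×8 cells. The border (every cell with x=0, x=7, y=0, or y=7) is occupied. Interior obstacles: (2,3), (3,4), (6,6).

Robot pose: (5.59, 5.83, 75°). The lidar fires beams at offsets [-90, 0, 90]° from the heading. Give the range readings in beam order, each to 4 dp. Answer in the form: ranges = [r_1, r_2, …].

ranges = [1.4597, 1.2113, 4.5205]

beam 1: φ=-90°, α=345°
  d=(0.9659,-0.2588)  start (5,5)  tX=0.4245 tY=3.2069  stride 1/|dx|=1.0353 1/|dy|=3.8637
    cross x-line → (6,5), t=0.4245
    cross x-line → (7,5), t=1.4597 (wall)
  → r_1 = 1.4597
beam 2: φ=0°, α=75°
  d=(0.2588,0.9659)  start (5,5)  tX=1.5841 tY=0.1760  stride 1/|dx|=3.8637 1/|dy|=1.0353
    cross y-line → (5,6), t=0.1760
    cross y-line → (5,7), t=1.2113 (wall)
  → r_2 = 1.2113
beam 3: φ=90°, α=165°
  d=(-0.9659,0.2588)  start (5,5)  tX=0.6108 tY=0.6568  stride 1/|dx|=1.0353 1/|dy|=3.8637
    cross x-line → (4,5), t=0.6108
    cross y-line → (4,6), t=0.6568
    cross x-line → (3,6), t=1.6461
    cross x-line → (2,6), t=2.6814
    cross x-line → (1,6), t=3.7166
    cross y-line → (1,7), t=4.5205 (wall)
  → r_3 = 4.5205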